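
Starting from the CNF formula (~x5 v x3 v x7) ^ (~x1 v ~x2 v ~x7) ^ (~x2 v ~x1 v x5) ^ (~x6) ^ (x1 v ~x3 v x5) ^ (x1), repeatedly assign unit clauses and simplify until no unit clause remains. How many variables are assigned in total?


Unit propagation repeatedly assigns the literal in any unit clause, then simplifies.
Assignments in order: x6 = F, x1 = T.
No further unit clauses remain.
Total variables assigned = 2.

2


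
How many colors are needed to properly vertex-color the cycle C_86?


A cycle on an even number of vertices is bipartite: alternate two colors around the cycle.
Since 86 is even, two colors suffice, and at least two are needed because the graph has edges.
Chromatic number = 2.

2


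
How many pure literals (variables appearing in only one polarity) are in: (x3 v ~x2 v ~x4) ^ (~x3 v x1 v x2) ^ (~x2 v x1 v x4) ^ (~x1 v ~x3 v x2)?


A pure literal appears in only one polarity across all clauses.
No pure literals found.
Count = 0.

0


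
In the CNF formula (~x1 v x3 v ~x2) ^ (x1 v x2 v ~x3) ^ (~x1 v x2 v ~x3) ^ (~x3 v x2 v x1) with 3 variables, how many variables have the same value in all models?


Find all satisfying assignments: 5 model(s).
Check which variables have the same value in every model.
No variable is fixed across all models.
Backbone size = 0.

0


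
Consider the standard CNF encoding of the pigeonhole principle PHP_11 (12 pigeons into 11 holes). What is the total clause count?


The PHP encoding has two parts:
1) At-least-one-hole clauses: 12 (one per pigeon, each with 11 literals).
2) At-most-one-pigeon-per-hole clauses: 11 holes * C(12,2) = 11 * 66 = 726.
Total clauses = 12 + 726 = 738.

738


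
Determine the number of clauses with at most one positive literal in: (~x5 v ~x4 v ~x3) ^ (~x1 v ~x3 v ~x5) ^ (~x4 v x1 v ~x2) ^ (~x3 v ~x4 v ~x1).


A Horn clause has at most one positive literal.
Clause 1: 0 positive lit(s) -> Horn
Clause 2: 0 positive lit(s) -> Horn
Clause 3: 1 positive lit(s) -> Horn
Clause 4: 0 positive lit(s) -> Horn
Total Horn clauses = 4.

4


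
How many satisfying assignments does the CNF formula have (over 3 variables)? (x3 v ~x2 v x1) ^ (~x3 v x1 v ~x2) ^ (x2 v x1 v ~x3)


Enumerate all 8 truth assignments over 3 variables.
Test each against every clause.
Satisfying assignments found: 5.

5


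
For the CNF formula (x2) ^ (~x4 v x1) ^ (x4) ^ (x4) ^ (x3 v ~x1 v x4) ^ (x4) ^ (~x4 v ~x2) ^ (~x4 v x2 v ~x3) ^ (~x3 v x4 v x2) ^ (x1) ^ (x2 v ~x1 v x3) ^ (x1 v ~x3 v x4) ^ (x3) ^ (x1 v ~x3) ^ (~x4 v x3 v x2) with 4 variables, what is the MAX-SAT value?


Enumerate all 16 truth assignments.
For each, count how many of the 15 clauses are satisfied.
The formula is not fully satisfiable, so the maximum is below 15.
Maximum simultaneously satisfiable clauses = 14.

14


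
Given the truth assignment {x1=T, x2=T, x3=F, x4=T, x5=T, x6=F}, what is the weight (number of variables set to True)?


The weight is the number of variables assigned True.
True variables: x1, x2, x4, x5.
Weight = 4.

4


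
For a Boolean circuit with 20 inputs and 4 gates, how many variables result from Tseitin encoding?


The Tseitin transformation introduces one auxiliary variable per gate.
Total variables = inputs + gates = 20 + 4 = 24.

24


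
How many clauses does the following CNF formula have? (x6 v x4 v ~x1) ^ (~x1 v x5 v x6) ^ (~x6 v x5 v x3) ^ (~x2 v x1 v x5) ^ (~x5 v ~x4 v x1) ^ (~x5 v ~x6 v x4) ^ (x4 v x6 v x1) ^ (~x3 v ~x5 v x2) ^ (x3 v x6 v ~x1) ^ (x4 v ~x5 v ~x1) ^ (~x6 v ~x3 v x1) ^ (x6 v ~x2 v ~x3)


Each group enclosed in parentheses joined by ^ is one clause.
Counting the conjuncts: 12 clauses.

12


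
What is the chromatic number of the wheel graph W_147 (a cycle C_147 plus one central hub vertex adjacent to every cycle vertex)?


W_147 consists of the cycle C_147 together with a hub vertex adjacent to every cycle vertex.
The cycle C_147 needs 3 colors (odd cycle -> 3).
The hub is adjacent to every cycle vertex, so it must receive a new color distinct from all of them.
Chromatic number = 3 + 1 = 4.

4


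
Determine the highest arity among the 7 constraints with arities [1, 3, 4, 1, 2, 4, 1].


The arities are: 1, 3, 4, 1, 2, 4, 1.
Scan for the maximum value.
Maximum arity = 4.

4


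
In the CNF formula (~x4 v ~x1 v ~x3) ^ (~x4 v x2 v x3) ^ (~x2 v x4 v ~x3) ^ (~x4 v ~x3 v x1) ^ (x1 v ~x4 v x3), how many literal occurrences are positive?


Scan each clause for unnegated literals.
Clause 1: 0 positive; Clause 2: 2 positive; Clause 3: 1 positive; Clause 4: 1 positive; Clause 5: 2 positive.
Total positive literal occurrences = 6.

6


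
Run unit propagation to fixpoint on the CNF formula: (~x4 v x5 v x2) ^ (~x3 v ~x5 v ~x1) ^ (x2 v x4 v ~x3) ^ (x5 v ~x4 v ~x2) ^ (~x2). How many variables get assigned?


Unit propagation repeatedly assigns the literal in any unit clause, then simplifies.
Assignments in order: x2 = F.
No further unit clauses remain.
Total variables assigned = 1.

1


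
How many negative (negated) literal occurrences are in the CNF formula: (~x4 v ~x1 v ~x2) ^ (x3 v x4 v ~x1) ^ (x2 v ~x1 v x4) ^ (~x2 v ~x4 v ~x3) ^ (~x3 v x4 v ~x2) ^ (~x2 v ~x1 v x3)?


Scan each clause for negated literals.
Clause 1: 3 negative; Clause 2: 1 negative; Clause 3: 1 negative; Clause 4: 3 negative; Clause 5: 2 negative; Clause 6: 2 negative.
Total negative literal occurrences = 12.

12


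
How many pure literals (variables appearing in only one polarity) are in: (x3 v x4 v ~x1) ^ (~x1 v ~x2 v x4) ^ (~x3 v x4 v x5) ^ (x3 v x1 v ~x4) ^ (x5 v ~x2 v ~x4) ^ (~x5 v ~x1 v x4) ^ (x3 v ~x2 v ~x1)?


A pure literal appears in only one polarity across all clauses.
Pure literals: x2 (negative only).
Count = 1.

1


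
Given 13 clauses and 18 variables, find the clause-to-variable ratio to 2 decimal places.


Clause-to-variable ratio = clauses / variables.
13 / 18 = 0.72.

0.72


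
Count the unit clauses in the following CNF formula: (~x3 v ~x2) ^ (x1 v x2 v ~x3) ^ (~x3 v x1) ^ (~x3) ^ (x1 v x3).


A unit clause contains exactly one literal.
Unit clauses found: (~x3).
Count = 1.

1


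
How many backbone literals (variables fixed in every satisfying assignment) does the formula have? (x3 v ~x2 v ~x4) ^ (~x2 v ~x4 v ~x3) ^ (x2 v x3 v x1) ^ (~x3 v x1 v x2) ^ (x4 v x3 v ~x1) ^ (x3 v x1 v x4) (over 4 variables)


Find all satisfying assignments: 5 model(s).
Check which variables have the same value in every model.
No variable is fixed across all models.
Backbone size = 0.

0


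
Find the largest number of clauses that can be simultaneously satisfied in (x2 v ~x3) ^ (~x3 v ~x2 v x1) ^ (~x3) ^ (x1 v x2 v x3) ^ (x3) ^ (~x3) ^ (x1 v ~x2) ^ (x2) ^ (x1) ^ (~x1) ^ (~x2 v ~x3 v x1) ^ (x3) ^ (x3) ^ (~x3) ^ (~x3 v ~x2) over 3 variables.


Enumerate all 8 truth assignments.
For each, count how many of the 15 clauses are satisfied.
The formula is not fully satisfiable, so the maximum is below 15.
Maximum simultaneously satisfiable clauses = 11.

11


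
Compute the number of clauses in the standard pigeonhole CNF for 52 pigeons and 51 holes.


The PHP encoding has two parts:
1) At-least-one-hole clauses: 52 (one per pigeon, each with 51 literals).
2) At-most-one-pigeon-per-hole clauses: 51 holes * C(52,2) = 51 * 1326 = 67626.
Total clauses = 52 + 67626 = 67678.

67678


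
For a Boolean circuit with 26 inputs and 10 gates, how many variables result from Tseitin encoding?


The Tseitin transformation introduces one auxiliary variable per gate.
Total variables = inputs + gates = 26 + 10 = 36.

36


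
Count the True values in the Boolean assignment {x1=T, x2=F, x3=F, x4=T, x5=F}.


The weight is the number of variables assigned True.
True variables: x1, x4.
Weight = 2.

2


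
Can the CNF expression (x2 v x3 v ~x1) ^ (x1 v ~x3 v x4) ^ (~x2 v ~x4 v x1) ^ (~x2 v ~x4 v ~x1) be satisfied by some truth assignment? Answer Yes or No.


Check all 16 possible truth assignments.
Number of satisfying assignments found: 8.
The formula is satisfiable.

Yes


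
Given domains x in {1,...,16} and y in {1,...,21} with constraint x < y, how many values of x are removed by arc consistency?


For the constraint x < y, x needs a supporting value in y's domain.
x can be at most 20 (one less than y's maximum).
Valid x values from domain: 16 out of 16.
Pruned = 16 - 16 = 0.

0


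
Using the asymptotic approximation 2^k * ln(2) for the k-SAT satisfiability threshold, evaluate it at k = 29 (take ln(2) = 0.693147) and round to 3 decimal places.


Using the asymptotic formula: threshold ~ 2^k * ln(2).
2^29 = 536870912.
536870912 * 0.693147 = 372130462.04.

372130462.04


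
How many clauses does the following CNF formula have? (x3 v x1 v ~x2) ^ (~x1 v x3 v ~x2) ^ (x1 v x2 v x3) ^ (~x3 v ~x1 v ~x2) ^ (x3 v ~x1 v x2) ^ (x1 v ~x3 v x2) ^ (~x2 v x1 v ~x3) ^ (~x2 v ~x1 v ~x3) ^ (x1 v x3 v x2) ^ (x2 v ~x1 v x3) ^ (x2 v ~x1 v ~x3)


Each group enclosed in parentheses joined by ^ is one clause.
Counting the conjuncts: 11 clauses.

11


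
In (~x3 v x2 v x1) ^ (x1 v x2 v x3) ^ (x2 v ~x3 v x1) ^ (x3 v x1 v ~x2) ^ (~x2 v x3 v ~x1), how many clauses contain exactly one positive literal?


A definite clause has exactly one positive literal.
Clause 1: 2 positive -> not definite
Clause 2: 3 positive -> not definite
Clause 3: 2 positive -> not definite
Clause 4: 2 positive -> not definite
Clause 5: 1 positive -> definite
Definite clause count = 1.

1


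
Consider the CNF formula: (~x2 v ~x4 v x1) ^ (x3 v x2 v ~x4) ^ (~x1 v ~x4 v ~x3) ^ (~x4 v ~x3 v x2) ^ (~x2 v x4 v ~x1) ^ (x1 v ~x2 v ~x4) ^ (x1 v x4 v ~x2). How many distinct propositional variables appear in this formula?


Identify each distinct variable in the formula.
Variables found: x1, x2, x3, x4.
Total distinct variables = 4.

4


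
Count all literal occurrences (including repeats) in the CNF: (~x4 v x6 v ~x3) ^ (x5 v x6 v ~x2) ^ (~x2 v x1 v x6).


Clause lengths: 3, 3, 3.
Sum = 3 + 3 + 3 = 9.

9


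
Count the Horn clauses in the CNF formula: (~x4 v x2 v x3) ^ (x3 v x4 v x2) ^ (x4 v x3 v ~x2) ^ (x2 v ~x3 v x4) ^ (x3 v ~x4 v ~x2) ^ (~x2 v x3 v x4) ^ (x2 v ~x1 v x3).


A Horn clause has at most one positive literal.
Clause 1: 2 positive lit(s) -> not Horn
Clause 2: 3 positive lit(s) -> not Horn
Clause 3: 2 positive lit(s) -> not Horn
Clause 4: 2 positive lit(s) -> not Horn
Clause 5: 1 positive lit(s) -> Horn
Clause 6: 2 positive lit(s) -> not Horn
Clause 7: 2 positive lit(s) -> not Horn
Total Horn clauses = 1.

1


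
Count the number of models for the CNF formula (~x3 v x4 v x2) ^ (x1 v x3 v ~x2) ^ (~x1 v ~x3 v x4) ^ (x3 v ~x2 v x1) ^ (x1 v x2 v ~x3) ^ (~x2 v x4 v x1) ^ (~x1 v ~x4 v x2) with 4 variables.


Enumerate all 16 truth assignments over 4 variables.
Test each against every clause.
Satisfying assignments found: 7.

7


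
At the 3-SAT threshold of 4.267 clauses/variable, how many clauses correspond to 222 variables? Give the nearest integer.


The 3-SAT phase transition occurs at approximately 4.267 clauses per variable.
m = 4.267 * 222 = 947.274.
Rounded to nearest integer: 947.

947


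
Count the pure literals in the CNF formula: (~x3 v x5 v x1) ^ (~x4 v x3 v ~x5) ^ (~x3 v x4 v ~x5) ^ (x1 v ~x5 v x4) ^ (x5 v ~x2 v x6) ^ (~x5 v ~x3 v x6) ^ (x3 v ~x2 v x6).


A pure literal appears in only one polarity across all clauses.
Pure literals: x1 (positive only), x2 (negative only), x6 (positive only).
Count = 3.

3


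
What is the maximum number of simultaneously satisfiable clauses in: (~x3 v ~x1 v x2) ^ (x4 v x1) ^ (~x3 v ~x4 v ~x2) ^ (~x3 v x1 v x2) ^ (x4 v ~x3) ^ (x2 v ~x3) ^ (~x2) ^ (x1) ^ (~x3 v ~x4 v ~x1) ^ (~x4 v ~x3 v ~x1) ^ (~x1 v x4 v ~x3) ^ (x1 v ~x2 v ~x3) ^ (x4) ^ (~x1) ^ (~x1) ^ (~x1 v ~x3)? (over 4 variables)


Enumerate all 16 truth assignments.
For each, count how many of the 16 clauses are satisfied.
The formula is not fully satisfiable, so the maximum is below 16.
Maximum simultaneously satisfiable clauses = 15.

15


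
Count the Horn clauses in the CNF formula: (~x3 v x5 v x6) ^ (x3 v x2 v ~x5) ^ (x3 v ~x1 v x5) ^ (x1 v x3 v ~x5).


A Horn clause has at most one positive literal.
Clause 1: 2 positive lit(s) -> not Horn
Clause 2: 2 positive lit(s) -> not Horn
Clause 3: 2 positive lit(s) -> not Horn
Clause 4: 2 positive lit(s) -> not Horn
Total Horn clauses = 0.

0


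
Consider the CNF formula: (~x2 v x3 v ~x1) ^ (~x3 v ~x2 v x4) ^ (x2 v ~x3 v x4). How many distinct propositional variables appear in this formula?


Identify each distinct variable in the formula.
Variables found: x1, x2, x3, x4.
Total distinct variables = 4.

4


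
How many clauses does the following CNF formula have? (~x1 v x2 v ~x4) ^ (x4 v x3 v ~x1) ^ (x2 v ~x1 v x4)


Each group enclosed in parentheses joined by ^ is one clause.
Counting the conjuncts: 3 clauses.

3


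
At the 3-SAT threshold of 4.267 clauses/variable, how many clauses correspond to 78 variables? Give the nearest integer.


The 3-SAT phase transition occurs at approximately 4.267 clauses per variable.
m = 4.267 * 78 = 332.826.
Rounded to nearest integer: 333.

333


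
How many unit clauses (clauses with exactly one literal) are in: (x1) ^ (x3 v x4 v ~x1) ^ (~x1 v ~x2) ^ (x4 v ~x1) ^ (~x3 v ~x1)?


A unit clause contains exactly one literal.
Unit clauses found: (x1).
Count = 1.

1


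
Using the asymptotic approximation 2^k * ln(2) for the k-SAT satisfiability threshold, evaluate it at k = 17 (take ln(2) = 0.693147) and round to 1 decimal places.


Using the asymptotic formula: threshold ~ 2^k * ln(2).
2^17 = 131072.
131072 * 0.693147 = 90852.2.

90852.2


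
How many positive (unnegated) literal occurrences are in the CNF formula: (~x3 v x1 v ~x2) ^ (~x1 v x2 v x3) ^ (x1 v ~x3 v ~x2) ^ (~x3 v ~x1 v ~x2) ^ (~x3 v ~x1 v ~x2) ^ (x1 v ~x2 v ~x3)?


Scan each clause for unnegated literals.
Clause 1: 1 positive; Clause 2: 2 positive; Clause 3: 1 positive; Clause 4: 0 positive; Clause 5: 0 positive; Clause 6: 1 positive.
Total positive literal occurrences = 5.

5


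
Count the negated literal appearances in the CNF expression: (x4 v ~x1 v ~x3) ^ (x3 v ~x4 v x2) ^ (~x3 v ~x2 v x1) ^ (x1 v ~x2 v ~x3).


Scan each clause for negated literals.
Clause 1: 2 negative; Clause 2: 1 negative; Clause 3: 2 negative; Clause 4: 2 negative.
Total negative literal occurrences = 7.

7


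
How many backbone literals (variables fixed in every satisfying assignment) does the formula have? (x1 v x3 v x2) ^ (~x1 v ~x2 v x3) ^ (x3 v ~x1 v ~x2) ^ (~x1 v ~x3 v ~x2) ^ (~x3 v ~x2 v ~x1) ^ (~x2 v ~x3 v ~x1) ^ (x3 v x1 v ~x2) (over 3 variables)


Find all satisfying assignments: 4 model(s).
Check which variables have the same value in every model.
No variable is fixed across all models.
Backbone size = 0.

0


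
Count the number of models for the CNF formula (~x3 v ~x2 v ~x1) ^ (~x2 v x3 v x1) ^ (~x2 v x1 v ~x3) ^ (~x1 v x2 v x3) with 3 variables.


Enumerate all 8 truth assignments over 3 variables.
Test each against every clause.
Satisfying assignments found: 4.

4


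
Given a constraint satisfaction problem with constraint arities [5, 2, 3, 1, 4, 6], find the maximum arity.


The arities are: 5, 2, 3, 1, 4, 6.
Scan for the maximum value.
Maximum arity = 6.

6


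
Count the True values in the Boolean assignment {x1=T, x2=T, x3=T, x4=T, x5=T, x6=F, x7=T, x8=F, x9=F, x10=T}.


The weight is the number of variables assigned True.
True variables: x1, x2, x3, x4, x5, x7, x10.
Weight = 7.

7


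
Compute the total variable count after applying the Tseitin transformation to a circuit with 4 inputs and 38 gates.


The Tseitin transformation introduces one auxiliary variable per gate.
Total variables = inputs + gates = 4 + 38 = 42.

42


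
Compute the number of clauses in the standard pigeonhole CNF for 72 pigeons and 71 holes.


The PHP encoding has two parts:
1) At-least-one-hole clauses: 72 (one per pigeon, each with 71 literals).
2) At-most-one-pigeon-per-hole clauses: 71 holes * C(72,2) = 71 * 2556 = 181476.
Total clauses = 72 + 181476 = 181548.

181548


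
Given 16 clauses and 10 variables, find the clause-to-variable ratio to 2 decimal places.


Clause-to-variable ratio = clauses / variables.
16 / 10 = 1.6.

1.6


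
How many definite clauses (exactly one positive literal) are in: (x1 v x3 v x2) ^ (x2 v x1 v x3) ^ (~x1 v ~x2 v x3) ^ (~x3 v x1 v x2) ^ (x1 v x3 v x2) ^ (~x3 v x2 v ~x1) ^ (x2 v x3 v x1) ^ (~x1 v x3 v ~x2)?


A definite clause has exactly one positive literal.
Clause 1: 3 positive -> not definite
Clause 2: 3 positive -> not definite
Clause 3: 1 positive -> definite
Clause 4: 2 positive -> not definite
Clause 5: 3 positive -> not definite
Clause 6: 1 positive -> definite
Clause 7: 3 positive -> not definite
Clause 8: 1 positive -> definite
Definite clause count = 3.

3


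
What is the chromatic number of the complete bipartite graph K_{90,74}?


K_{90,74} is bipartite by definition: the two parts are independent sets, with every edge crossing between them.
Color all vertices in one part with color 1 and all vertices in the other part with color 2.
Since the graph has at least one edge, one color does not suffice.
Chromatic number = 2.

2


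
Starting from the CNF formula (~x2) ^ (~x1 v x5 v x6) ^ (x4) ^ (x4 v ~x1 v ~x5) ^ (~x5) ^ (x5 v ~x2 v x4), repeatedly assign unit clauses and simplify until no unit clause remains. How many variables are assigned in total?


Unit propagation repeatedly assigns the literal in any unit clause, then simplifies.
Assignments in order: x2 = F, x4 = T, x5 = F.
No further unit clauses remain.
Total variables assigned = 3.

3


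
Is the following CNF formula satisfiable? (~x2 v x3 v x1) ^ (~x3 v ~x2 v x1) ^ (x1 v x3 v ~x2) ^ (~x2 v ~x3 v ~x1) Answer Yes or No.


Check all 8 possible truth assignments.
Number of satisfying assignments found: 5.
The formula is satisfiable.

Yes


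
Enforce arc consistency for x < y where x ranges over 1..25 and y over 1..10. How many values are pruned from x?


For the constraint x < y, x needs a supporting value in y's domain.
x can be at most 9 (one less than y's maximum).
Valid x values from domain: 9 out of 25.
Pruned = 25 - 9 = 16.

16


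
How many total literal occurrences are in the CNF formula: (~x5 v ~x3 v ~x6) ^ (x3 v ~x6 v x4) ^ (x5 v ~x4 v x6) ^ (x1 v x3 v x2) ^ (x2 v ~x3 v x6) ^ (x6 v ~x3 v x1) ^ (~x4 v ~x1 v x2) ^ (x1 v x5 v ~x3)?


Clause lengths: 3, 3, 3, 3, 3, 3, 3, 3.
Sum = 3 + 3 + 3 + 3 + 3 + 3 + 3 + 3 = 24.

24


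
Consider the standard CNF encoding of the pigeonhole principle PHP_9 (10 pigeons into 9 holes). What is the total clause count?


The PHP encoding has two parts:
1) At-least-one-hole clauses: 10 (one per pigeon, each with 9 literals).
2) At-most-one-pigeon-per-hole clauses: 9 holes * C(10,2) = 9 * 45 = 405.
Total clauses = 10 + 405 = 415.

415


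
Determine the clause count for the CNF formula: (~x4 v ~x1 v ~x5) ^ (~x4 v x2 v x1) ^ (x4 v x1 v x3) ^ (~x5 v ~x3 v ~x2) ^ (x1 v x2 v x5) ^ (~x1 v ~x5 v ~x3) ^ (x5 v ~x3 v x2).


Each group enclosed in parentheses joined by ^ is one clause.
Counting the conjuncts: 7 clauses.

7


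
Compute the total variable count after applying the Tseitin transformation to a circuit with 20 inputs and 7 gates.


The Tseitin transformation introduces one auxiliary variable per gate.
Total variables = inputs + gates = 20 + 7 = 27.

27


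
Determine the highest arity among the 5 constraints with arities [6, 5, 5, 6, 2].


The arities are: 6, 5, 5, 6, 2.
Scan for the maximum value.
Maximum arity = 6.

6


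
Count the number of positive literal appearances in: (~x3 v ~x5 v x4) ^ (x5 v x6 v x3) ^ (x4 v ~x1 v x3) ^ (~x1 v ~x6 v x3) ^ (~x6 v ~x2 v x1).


Scan each clause for unnegated literals.
Clause 1: 1 positive; Clause 2: 3 positive; Clause 3: 2 positive; Clause 4: 1 positive; Clause 5: 1 positive.
Total positive literal occurrences = 8.

8


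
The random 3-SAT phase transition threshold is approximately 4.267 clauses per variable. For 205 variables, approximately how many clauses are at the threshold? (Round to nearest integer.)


The 3-SAT phase transition occurs at approximately 4.267 clauses per variable.
m = 4.267 * 205 = 874.735.
Rounded to nearest integer: 875.

875


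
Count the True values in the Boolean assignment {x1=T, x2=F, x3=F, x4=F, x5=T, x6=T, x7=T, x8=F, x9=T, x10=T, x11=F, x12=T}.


The weight is the number of variables assigned True.
True variables: x1, x5, x6, x7, x9, x10, x12.
Weight = 7.

7


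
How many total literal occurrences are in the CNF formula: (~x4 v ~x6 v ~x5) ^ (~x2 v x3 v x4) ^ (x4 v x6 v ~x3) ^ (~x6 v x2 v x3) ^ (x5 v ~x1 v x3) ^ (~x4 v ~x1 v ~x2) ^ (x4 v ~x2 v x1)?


Clause lengths: 3, 3, 3, 3, 3, 3, 3.
Sum = 3 + 3 + 3 + 3 + 3 + 3 + 3 = 21.

21


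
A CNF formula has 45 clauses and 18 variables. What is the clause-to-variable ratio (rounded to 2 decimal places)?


Clause-to-variable ratio = clauses / variables.
45 / 18 = 2.5.

2.5


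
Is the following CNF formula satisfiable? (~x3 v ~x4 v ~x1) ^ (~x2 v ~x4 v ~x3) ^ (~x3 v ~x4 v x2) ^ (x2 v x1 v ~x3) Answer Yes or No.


Check all 16 possible truth assignments.
Number of satisfying assignments found: 11.
The formula is satisfiable.

Yes


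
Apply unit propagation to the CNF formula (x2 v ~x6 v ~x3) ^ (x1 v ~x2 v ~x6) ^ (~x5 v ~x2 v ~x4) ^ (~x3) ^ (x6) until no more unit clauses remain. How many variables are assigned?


Unit propagation repeatedly assigns the literal in any unit clause, then simplifies.
Assignments in order: x3 = F, x6 = T.
No further unit clauses remain.
Total variables assigned = 2.

2


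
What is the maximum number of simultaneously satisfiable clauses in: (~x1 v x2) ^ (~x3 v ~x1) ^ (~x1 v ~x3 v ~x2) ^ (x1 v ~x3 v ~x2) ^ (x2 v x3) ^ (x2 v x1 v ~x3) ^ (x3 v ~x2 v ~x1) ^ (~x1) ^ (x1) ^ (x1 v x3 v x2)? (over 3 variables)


Enumerate all 8 truth assignments.
For each, count how many of the 10 clauses are satisfied.
The formula is not fully satisfiable, so the maximum is below 10.
Maximum simultaneously satisfiable clauses = 9.

9


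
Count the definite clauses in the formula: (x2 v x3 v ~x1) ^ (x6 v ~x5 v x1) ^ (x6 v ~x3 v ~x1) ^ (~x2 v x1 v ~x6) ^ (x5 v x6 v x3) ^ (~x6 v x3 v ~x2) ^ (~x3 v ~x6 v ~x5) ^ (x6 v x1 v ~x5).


A definite clause has exactly one positive literal.
Clause 1: 2 positive -> not definite
Clause 2: 2 positive -> not definite
Clause 3: 1 positive -> definite
Clause 4: 1 positive -> definite
Clause 5: 3 positive -> not definite
Clause 6: 1 positive -> definite
Clause 7: 0 positive -> not definite
Clause 8: 2 positive -> not definite
Definite clause count = 3.

3


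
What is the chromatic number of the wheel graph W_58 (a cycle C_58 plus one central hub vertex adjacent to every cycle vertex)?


W_58 consists of the cycle C_58 together with a hub vertex adjacent to every cycle vertex.
The cycle C_58 needs 2 colors (even cycle -> 2).
The hub is adjacent to every cycle vertex, so it must receive a new color distinct from all of them.
Chromatic number = 2 + 1 = 3.

3


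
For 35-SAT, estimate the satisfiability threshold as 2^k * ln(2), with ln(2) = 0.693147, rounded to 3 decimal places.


Using the asymptotic formula: threshold ~ 2^k * ln(2).
2^35 = 34359738368.
34359738368 * 0.693147 = 23816349570.564.

23816349570.564


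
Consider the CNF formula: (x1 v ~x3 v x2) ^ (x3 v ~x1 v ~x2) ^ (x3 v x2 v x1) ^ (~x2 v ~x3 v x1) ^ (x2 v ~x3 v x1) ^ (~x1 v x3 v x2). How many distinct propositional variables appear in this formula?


Identify each distinct variable in the formula.
Variables found: x1, x2, x3.
Total distinct variables = 3.

3


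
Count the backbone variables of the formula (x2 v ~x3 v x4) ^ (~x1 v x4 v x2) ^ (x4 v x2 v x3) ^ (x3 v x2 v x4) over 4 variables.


Find all satisfying assignments: 12 model(s).
Check which variables have the same value in every model.
No variable is fixed across all models.
Backbone size = 0.

0


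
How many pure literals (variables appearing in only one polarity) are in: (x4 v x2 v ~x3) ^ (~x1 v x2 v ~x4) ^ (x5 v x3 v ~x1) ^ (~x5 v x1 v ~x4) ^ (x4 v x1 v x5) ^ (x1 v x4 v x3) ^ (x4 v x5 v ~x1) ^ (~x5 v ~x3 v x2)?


A pure literal appears in only one polarity across all clauses.
Pure literals: x2 (positive only).
Count = 1.

1


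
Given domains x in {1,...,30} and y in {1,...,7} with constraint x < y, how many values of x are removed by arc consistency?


For the constraint x < y, x needs a supporting value in y's domain.
x can be at most 6 (one less than y's maximum).
Valid x values from domain: 6 out of 30.
Pruned = 30 - 6 = 24.

24


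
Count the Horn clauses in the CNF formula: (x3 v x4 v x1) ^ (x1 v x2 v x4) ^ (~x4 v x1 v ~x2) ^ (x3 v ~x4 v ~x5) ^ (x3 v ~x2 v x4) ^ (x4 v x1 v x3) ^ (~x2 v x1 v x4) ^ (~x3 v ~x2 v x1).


A Horn clause has at most one positive literal.
Clause 1: 3 positive lit(s) -> not Horn
Clause 2: 3 positive lit(s) -> not Horn
Clause 3: 1 positive lit(s) -> Horn
Clause 4: 1 positive lit(s) -> Horn
Clause 5: 2 positive lit(s) -> not Horn
Clause 6: 3 positive lit(s) -> not Horn
Clause 7: 2 positive lit(s) -> not Horn
Clause 8: 1 positive lit(s) -> Horn
Total Horn clauses = 3.

3


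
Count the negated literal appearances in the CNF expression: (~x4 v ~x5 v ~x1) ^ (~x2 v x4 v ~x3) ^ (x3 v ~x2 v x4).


Scan each clause for negated literals.
Clause 1: 3 negative; Clause 2: 2 negative; Clause 3: 1 negative.
Total negative literal occurrences = 6.

6


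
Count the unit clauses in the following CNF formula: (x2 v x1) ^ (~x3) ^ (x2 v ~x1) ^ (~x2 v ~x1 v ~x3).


A unit clause contains exactly one literal.
Unit clauses found: (~x3).
Count = 1.

1


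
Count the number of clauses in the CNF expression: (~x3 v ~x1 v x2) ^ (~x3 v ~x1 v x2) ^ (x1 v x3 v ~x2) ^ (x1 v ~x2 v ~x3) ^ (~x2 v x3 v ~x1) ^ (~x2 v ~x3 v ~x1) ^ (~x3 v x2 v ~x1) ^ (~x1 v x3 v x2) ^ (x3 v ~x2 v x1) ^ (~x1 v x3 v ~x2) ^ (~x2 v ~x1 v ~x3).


Each group enclosed in parentheses joined by ^ is one clause.
Counting the conjuncts: 11 clauses.

11


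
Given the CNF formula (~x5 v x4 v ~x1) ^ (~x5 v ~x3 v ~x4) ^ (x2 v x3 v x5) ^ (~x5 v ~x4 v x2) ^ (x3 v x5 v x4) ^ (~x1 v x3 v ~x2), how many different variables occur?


Identify each distinct variable in the formula.
Variables found: x1, x2, x3, x4, x5.
Total distinct variables = 5.

5


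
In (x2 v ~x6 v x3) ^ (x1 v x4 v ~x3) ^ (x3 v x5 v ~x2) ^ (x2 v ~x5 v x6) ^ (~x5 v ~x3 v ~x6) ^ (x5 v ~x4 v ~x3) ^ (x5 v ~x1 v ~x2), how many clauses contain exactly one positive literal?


A definite clause has exactly one positive literal.
Clause 1: 2 positive -> not definite
Clause 2: 2 positive -> not definite
Clause 3: 2 positive -> not definite
Clause 4: 2 positive -> not definite
Clause 5: 0 positive -> not definite
Clause 6: 1 positive -> definite
Clause 7: 1 positive -> definite
Definite clause count = 2.

2


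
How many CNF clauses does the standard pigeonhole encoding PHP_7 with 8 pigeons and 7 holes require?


The PHP encoding has two parts:
1) At-least-one-hole clauses: 8 (one per pigeon, each with 7 literals).
2) At-most-one-pigeon-per-hole clauses: 7 holes * C(8,2) = 7 * 28 = 196.
Total clauses = 8 + 196 = 204.

204


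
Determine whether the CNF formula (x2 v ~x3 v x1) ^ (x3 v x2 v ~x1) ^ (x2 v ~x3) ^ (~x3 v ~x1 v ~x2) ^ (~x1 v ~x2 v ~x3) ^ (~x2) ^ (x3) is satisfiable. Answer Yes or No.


Check all 8 possible truth assignments.
Number of satisfying assignments found: 0.
The formula is unsatisfiable.

No


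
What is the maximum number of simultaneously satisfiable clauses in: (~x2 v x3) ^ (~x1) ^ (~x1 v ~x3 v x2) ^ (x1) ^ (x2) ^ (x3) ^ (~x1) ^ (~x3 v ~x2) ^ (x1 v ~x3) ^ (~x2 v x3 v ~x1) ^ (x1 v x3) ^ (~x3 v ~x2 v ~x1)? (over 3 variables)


Enumerate all 8 truth assignments.
For each, count how many of the 12 clauses are satisfied.
The formula is not fully satisfiable, so the maximum is below 12.
Maximum simultaneously satisfiable clauses = 9.

9


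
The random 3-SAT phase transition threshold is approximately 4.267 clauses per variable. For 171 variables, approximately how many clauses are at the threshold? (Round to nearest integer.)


The 3-SAT phase transition occurs at approximately 4.267 clauses per variable.
m = 4.267 * 171 = 729.657.
Rounded to nearest integer: 730.

730


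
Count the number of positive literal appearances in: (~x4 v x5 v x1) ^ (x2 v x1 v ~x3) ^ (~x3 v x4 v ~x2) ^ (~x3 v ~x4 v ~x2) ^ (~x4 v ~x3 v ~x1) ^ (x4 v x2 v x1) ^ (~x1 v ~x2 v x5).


Scan each clause for unnegated literals.
Clause 1: 2 positive; Clause 2: 2 positive; Clause 3: 1 positive; Clause 4: 0 positive; Clause 5: 0 positive; Clause 6: 3 positive; Clause 7: 1 positive.
Total positive literal occurrences = 9.

9


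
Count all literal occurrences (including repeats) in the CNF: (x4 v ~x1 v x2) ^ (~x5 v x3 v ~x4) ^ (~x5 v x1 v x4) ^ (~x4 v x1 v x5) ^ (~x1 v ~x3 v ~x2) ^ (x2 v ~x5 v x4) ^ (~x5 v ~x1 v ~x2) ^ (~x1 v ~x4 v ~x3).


Clause lengths: 3, 3, 3, 3, 3, 3, 3, 3.
Sum = 3 + 3 + 3 + 3 + 3 + 3 + 3 + 3 = 24.

24


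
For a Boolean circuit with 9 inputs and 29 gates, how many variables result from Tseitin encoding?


The Tseitin transformation introduces one auxiliary variable per gate.
Total variables = inputs + gates = 9 + 29 = 38.

38


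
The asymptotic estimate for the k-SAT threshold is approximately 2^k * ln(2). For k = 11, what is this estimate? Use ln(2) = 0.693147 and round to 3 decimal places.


Using the asymptotic formula: threshold ~ 2^k * ln(2).
2^11 = 2048.
2048 * 0.693147 = 1419.565.

1419.565


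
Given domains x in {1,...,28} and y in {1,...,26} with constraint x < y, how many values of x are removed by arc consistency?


For the constraint x < y, x needs a supporting value in y's domain.
x can be at most 25 (one less than y's maximum).
Valid x values from domain: 25 out of 28.
Pruned = 28 - 25 = 3.

3


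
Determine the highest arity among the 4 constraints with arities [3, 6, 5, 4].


The arities are: 3, 6, 5, 4.
Scan for the maximum value.
Maximum arity = 6.

6


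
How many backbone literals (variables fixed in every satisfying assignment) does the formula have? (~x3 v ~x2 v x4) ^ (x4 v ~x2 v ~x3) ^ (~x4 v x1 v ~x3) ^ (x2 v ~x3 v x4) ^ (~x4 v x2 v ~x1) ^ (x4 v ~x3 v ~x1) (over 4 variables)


Find all satisfying assignments: 8 model(s).
Check which variables have the same value in every model.
No variable is fixed across all models.
Backbone size = 0.

0


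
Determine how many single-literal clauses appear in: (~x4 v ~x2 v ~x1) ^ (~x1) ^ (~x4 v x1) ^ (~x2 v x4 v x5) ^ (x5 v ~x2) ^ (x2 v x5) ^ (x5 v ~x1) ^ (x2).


A unit clause contains exactly one literal.
Unit clauses found: (~x1), (x2).
Count = 2.

2


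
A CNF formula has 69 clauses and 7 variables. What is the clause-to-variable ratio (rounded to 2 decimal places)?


Clause-to-variable ratio = clauses / variables.
69 / 7 = 9.86.

9.86


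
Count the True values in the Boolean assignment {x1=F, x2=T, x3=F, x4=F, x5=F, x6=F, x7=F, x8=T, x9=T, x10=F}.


The weight is the number of variables assigned True.
True variables: x2, x8, x9.
Weight = 3.

3


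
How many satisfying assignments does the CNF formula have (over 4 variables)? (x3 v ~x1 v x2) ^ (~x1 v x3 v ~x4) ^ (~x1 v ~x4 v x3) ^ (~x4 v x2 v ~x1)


Enumerate all 16 truth assignments over 4 variables.
Test each against every clause.
Satisfying assignments found: 12.

12


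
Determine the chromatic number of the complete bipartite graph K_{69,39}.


K_{69,39} is bipartite by definition: the two parts are independent sets, with every edge crossing between them.
Color all vertices in one part with color 1 and all vertices in the other part with color 2.
Since the graph has at least one edge, one color does not suffice.
Chromatic number = 2.

2


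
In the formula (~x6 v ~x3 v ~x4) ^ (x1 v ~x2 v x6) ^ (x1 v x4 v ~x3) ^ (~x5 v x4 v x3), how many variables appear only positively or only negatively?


A pure literal appears in only one polarity across all clauses.
Pure literals: x1 (positive only), x2 (negative only), x5 (negative only).
Count = 3.

3


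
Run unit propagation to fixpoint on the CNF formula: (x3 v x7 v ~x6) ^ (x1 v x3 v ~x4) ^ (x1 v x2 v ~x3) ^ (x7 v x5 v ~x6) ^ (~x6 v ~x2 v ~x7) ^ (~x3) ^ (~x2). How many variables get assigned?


Unit propagation repeatedly assigns the literal in any unit clause, then simplifies.
Assignments in order: x3 = F, x2 = F.
No further unit clauses remain.
Total variables assigned = 2.

2


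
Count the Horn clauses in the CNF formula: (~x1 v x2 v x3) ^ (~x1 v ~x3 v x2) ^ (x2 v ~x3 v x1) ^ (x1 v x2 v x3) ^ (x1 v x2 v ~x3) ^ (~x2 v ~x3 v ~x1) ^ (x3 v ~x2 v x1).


A Horn clause has at most one positive literal.
Clause 1: 2 positive lit(s) -> not Horn
Clause 2: 1 positive lit(s) -> Horn
Clause 3: 2 positive lit(s) -> not Horn
Clause 4: 3 positive lit(s) -> not Horn
Clause 5: 2 positive lit(s) -> not Horn
Clause 6: 0 positive lit(s) -> Horn
Clause 7: 2 positive lit(s) -> not Horn
Total Horn clauses = 2.

2


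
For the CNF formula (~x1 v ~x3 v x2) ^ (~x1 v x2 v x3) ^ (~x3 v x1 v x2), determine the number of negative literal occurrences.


Scan each clause for negated literals.
Clause 1: 2 negative; Clause 2: 1 negative; Clause 3: 1 negative.
Total negative literal occurrences = 4.

4


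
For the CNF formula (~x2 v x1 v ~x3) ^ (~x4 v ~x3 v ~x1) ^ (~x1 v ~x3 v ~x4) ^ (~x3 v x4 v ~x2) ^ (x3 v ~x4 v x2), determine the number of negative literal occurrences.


Scan each clause for negated literals.
Clause 1: 2 negative; Clause 2: 3 negative; Clause 3: 3 negative; Clause 4: 2 negative; Clause 5: 1 negative.
Total negative literal occurrences = 11.

11


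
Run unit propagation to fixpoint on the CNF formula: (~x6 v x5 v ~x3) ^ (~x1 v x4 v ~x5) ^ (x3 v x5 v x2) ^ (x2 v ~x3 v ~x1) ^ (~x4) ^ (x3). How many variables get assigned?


Unit propagation repeatedly assigns the literal in any unit clause, then simplifies.
Assignments in order: x4 = F, x3 = T.
No further unit clauses remain.
Total variables assigned = 2.

2


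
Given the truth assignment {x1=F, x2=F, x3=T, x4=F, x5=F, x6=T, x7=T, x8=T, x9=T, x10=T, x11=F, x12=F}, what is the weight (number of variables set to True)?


The weight is the number of variables assigned True.
True variables: x3, x6, x7, x8, x9, x10.
Weight = 6.

6


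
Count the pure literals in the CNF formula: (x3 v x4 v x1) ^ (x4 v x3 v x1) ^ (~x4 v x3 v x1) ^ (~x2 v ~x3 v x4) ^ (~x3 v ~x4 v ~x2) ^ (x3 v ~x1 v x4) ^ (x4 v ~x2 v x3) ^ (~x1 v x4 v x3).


A pure literal appears in only one polarity across all clauses.
Pure literals: x2 (negative only).
Count = 1.

1


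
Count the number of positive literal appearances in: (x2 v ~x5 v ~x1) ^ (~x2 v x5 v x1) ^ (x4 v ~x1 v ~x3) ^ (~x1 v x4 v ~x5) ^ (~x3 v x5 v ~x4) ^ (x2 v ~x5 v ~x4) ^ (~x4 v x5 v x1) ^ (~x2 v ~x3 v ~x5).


Scan each clause for unnegated literals.
Clause 1: 1 positive; Clause 2: 2 positive; Clause 3: 1 positive; Clause 4: 1 positive; Clause 5: 1 positive; Clause 6: 1 positive; Clause 7: 2 positive; Clause 8: 0 positive.
Total positive literal occurrences = 9.

9


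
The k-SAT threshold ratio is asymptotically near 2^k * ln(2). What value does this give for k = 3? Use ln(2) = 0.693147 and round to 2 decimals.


Using the asymptotic formula: threshold ~ 2^k * ln(2).
2^3 = 8.
8 * 0.693147 = 5.55.

5.55


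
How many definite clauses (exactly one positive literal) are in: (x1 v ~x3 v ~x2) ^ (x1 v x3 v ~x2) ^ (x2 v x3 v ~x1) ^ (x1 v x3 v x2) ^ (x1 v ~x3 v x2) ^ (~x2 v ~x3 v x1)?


A definite clause has exactly one positive literal.
Clause 1: 1 positive -> definite
Clause 2: 2 positive -> not definite
Clause 3: 2 positive -> not definite
Clause 4: 3 positive -> not definite
Clause 5: 2 positive -> not definite
Clause 6: 1 positive -> definite
Definite clause count = 2.

2


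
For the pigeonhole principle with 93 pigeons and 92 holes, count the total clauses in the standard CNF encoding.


The PHP encoding has two parts:
1) At-least-one-hole clauses: 93 (one per pigeon, each with 92 literals).
2) At-most-one-pigeon-per-hole clauses: 92 holes * C(93,2) = 92 * 4278 = 393576.
Total clauses = 93 + 393576 = 393669.

393669


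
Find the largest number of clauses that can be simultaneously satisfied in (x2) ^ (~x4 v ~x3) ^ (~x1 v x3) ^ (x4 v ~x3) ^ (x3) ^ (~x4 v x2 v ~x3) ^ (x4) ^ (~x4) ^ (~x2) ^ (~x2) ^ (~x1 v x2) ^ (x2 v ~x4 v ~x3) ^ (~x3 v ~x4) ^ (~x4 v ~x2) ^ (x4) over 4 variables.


Enumerate all 16 truth assignments.
For each, count how many of the 15 clauses are satisfied.
The formula is not fully satisfiable, so the maximum is below 15.
Maximum simultaneously satisfiable clauses = 12.

12


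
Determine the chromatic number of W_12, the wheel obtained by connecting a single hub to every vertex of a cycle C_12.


W_12 consists of the cycle C_12 together with a hub vertex adjacent to every cycle vertex.
The cycle C_12 needs 2 colors (even cycle -> 2).
The hub is adjacent to every cycle vertex, so it must receive a new color distinct from all of them.
Chromatic number = 2 + 1 = 3.

3


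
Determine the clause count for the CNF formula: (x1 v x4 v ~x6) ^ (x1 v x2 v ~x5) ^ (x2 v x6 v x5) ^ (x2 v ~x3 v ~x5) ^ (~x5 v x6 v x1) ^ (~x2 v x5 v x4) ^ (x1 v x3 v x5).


Each group enclosed in parentheses joined by ^ is one clause.
Counting the conjuncts: 7 clauses.

7


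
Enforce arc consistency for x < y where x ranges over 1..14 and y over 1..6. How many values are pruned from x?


For the constraint x < y, x needs a supporting value in y's domain.
x can be at most 5 (one less than y's maximum).
Valid x values from domain: 5 out of 14.
Pruned = 14 - 5 = 9.

9


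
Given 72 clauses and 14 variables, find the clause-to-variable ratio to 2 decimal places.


Clause-to-variable ratio = clauses / variables.
72 / 14 = 5.14.

5.14


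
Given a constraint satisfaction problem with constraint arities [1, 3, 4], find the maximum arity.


The arities are: 1, 3, 4.
Scan for the maximum value.
Maximum arity = 4.

4


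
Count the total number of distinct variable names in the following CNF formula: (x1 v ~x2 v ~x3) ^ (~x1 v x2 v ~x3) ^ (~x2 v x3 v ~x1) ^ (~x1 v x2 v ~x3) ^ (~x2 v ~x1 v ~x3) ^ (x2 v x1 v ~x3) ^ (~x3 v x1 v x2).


Identify each distinct variable in the formula.
Variables found: x1, x2, x3.
Total distinct variables = 3.

3


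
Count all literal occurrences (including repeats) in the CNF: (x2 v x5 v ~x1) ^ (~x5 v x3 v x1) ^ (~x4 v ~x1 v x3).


Clause lengths: 3, 3, 3.
Sum = 3 + 3 + 3 = 9.

9


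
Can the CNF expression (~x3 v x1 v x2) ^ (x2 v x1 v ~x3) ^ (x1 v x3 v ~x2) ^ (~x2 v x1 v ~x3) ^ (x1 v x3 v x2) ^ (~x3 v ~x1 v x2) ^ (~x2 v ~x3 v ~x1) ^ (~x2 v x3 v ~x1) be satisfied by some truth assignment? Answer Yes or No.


Check all 8 possible truth assignments.
Number of satisfying assignments found: 1.
The formula is satisfiable.

Yes


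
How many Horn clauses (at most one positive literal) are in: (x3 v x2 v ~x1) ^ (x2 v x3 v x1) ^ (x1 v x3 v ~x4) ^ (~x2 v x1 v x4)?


A Horn clause has at most one positive literal.
Clause 1: 2 positive lit(s) -> not Horn
Clause 2: 3 positive lit(s) -> not Horn
Clause 3: 2 positive lit(s) -> not Horn
Clause 4: 2 positive lit(s) -> not Horn
Total Horn clauses = 0.

0


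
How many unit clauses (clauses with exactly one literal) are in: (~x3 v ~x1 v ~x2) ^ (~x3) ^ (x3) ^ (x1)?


A unit clause contains exactly one literal.
Unit clauses found: (~x3), (x3), (x1).
Count = 3.

3


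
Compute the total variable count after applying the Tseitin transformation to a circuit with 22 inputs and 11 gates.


The Tseitin transformation introduces one auxiliary variable per gate.
Total variables = inputs + gates = 22 + 11 = 33.

33


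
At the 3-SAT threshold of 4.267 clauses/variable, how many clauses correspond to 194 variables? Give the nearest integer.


The 3-SAT phase transition occurs at approximately 4.267 clauses per variable.
m = 4.267 * 194 = 827.798.
Rounded to nearest integer: 828.

828
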